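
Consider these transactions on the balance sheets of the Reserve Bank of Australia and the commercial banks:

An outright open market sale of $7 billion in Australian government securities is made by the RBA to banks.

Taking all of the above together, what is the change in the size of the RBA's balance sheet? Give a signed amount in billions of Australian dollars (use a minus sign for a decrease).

OMO sale (to banks) $7 billion: an RBA asset is shed → −$7B.

-$7 billion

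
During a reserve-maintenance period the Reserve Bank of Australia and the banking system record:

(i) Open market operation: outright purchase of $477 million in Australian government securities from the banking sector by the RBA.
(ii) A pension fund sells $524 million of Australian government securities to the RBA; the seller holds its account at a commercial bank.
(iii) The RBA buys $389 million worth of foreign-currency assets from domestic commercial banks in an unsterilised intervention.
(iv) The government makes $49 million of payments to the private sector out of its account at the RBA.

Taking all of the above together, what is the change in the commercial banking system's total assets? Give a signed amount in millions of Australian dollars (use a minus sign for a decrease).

RBA balance sheet:
  Assets:      Securities +$1001M, Foreign assets +$389M
  Liabilities: Bank reserves +$1439M, Government deposits −$49M
Commercial banking system:
  Assets:      Reserves at CB +$1439M, Securities −$477M, Foreign assets −$389M
  Liabilities: Checkable deposits +$573M
Change in total bank assets = +$573 million.

+$573 million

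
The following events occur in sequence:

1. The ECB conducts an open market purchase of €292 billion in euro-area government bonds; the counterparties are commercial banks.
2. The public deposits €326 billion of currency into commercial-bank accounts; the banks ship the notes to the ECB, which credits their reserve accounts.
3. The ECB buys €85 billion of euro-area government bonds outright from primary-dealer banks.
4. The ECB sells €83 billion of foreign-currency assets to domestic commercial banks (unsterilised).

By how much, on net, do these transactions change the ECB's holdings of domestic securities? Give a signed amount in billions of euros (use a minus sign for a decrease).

OMO purchase (from banks) €292 billion: securities added to the ECB's portfolio → +€292B.
Currency deposit €326 billion: the ECB's securities portfolio is untouched → 0.
OMO purchase (from banks) €85 billion: securities added to the ECB's portfolio → +€85B.
FX sale €83 billion: the ECB's securities portfolio is untouched → 0.
Net: 292 + 0 + 85 + 0 = +€377 billion.

+€377 billion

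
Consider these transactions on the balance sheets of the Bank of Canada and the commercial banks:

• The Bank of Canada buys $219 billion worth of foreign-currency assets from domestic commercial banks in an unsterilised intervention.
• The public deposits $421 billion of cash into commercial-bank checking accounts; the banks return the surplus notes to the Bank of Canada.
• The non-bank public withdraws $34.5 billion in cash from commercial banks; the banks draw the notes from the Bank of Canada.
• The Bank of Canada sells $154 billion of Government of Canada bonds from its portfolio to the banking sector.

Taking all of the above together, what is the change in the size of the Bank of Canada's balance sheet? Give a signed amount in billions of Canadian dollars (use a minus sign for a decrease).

+$65 billion

FX purchase $219 billion: a Bank of Canada asset is acquired → +$219B.
Currency deposit $421 billion: only the composition of liabilities changes → 0.
Currency withdrawal $34.5 billion: only the composition of liabilities changes → 0.
OMO sale (to banks) $154 billion: a Bank of Canada asset is shed → −$154B.
Net: 219 + 0 + 0 − 154 = +$65 billion.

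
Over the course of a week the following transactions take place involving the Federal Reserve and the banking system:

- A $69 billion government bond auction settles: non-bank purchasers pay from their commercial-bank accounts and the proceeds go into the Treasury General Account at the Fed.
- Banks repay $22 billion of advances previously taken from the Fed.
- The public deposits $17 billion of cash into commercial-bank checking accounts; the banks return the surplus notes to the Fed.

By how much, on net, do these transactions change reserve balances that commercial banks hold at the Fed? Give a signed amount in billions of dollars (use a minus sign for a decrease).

Fed balance sheet:
  Assets:      Loans to banks −$22B
  Liabilities: Bank reserves −$74B, Currency in circulation −$17B, Government deposits +$69B
Commercial banking system:
  Assets:      Reserves at CB −$74B
  Liabilities: Checkable deposits −$52B, Borrowings from CB −$22B
So the change in reserve balances that commercial banks hold at the Fed is -$74 billion.

-$74 billion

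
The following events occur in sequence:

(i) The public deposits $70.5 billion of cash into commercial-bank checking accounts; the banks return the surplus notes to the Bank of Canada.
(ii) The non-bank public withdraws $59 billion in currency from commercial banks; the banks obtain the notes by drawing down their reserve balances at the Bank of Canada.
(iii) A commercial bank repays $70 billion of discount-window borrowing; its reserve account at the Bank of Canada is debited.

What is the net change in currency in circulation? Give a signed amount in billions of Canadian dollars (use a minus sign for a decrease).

-$11.5 billion

Bank of Canada balance sheet:
  Assets:      Loans to banks −$70B
  Liabilities: Bank reserves −$58.5B, Currency in circulation −$11.5B
So the change in currency in circulation is -$11.5 billion.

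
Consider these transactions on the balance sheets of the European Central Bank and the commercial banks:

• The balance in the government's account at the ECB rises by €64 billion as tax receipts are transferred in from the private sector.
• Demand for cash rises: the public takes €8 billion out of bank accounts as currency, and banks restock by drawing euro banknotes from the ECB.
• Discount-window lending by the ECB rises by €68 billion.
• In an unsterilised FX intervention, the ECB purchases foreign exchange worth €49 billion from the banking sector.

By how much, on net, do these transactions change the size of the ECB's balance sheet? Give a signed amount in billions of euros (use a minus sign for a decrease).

Government account inflow €64 billion: only the composition of liabilities changes → 0.
Currency withdrawal €8 billion: only the composition of liabilities changes → 0.
Discount-window loan €68 billion: an ECB asset is acquired → +€68B.
FX purchase €49 billion: an ECB asset is acquired → +€49B.
Net: 0 + 0 + 68 + 49 = +€117 billion.

+€117 billion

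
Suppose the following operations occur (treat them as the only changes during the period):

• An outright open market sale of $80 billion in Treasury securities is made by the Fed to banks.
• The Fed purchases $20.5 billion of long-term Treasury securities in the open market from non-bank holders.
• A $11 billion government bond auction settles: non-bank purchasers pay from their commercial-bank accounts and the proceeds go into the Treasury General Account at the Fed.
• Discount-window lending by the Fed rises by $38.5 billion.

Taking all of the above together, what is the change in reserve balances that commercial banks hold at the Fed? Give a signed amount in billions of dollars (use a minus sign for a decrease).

Fed balance sheet:
  Assets:      Securities −$59.5B, Loans to banks +$38.5B
  Liabilities: Bank reserves −$32B, Government deposits +$11B
Commercial banking system:
  Assets:      Reserves at CB −$32B, Securities +$80B
  Liabilities: Checkable deposits +$9.5B, Borrowings from CB +$38.5B
So the change in reserve balances that commercial banks hold at the Fed is -$32 billion.

-$32 billion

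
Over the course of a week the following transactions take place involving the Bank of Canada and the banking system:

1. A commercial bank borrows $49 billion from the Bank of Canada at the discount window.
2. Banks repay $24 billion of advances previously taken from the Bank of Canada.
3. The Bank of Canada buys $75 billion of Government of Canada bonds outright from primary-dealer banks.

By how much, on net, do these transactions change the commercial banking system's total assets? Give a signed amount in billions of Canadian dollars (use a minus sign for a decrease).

+$25 billion

Bank of Canada balance sheet:
  Assets:      Securities +$75B, Loans to banks +$25B
  Liabilities: Bank reserves +$100B
Commercial banking system:
  Assets:      Reserves at CB +$100B, Securities −$75B
  Liabilities: Borrowings from CB +$25B
Change in total bank assets = +$25 billion.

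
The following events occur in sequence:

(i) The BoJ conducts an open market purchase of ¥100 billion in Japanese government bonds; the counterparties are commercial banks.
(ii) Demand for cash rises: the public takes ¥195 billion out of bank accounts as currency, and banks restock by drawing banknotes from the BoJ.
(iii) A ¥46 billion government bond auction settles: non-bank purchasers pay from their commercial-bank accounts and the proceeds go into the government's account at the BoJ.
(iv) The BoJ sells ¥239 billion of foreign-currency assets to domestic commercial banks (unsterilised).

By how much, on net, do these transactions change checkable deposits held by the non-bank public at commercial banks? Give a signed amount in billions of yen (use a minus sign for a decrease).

BoJ balance sheet:
  Assets:      Securities +¥100B, Foreign assets −¥239B
  Liabilities: Bank reserves −¥380B, Currency in circulation +¥195B, Government deposits +¥46B
Commercial banking system:
  Assets:      Reserves at CB −¥380B, Securities −¥100B, Foreign assets +¥239B
  Liabilities: Checkable deposits −¥241B
So the change in checkable deposits held by the non-bank public at commercial banks is -¥241 billion.

-¥241 billion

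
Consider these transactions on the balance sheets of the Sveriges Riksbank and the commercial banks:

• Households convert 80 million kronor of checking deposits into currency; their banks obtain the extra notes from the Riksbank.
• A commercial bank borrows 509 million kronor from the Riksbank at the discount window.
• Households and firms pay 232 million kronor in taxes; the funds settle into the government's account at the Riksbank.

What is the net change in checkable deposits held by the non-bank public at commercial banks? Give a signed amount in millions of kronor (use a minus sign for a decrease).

Currency withdrawal 80 million kronor: non-bank counterparties' bank balances fall → −80M.
Discount-window loan 509 million kronor: the counterparty is a bank, so public deposits are unchanged → 0.
Government account inflow 232 million kronor: non-bank counterparties' bank balances fall → −232M.
Net: −80 + 0 − 232 = -312 million.

-312 million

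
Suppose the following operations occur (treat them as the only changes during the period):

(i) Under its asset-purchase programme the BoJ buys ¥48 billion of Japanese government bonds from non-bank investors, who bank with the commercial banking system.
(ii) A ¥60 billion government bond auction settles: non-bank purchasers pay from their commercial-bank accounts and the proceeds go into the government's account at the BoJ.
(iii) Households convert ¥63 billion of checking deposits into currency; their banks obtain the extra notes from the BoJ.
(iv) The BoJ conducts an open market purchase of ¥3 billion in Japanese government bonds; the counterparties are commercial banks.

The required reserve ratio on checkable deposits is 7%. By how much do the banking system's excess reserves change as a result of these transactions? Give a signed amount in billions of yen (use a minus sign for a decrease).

-¥66.75 billion

Asset purchase (from non-banks) ¥48 billion: reserves +¥48B, deposits +¥48B.
Government account inflow ¥60 billion: reserves −¥60B, deposits −¥60B.
Currency withdrawal ¥63 billion: reserves −¥63B, deposits −¥63B.
OMO purchase (from banks) ¥3 billion: reserves +¥3B, deposits 0.
Totals: Δreserves = −¥72B, Δdeposits = −¥75B.
Δrequired reserves = 7% × −¥75B = −¥5.25B.
Δexcess reserves = Δreserves − Δrequired = −¥72B − (−¥5.25B) = -¥66.75 billion.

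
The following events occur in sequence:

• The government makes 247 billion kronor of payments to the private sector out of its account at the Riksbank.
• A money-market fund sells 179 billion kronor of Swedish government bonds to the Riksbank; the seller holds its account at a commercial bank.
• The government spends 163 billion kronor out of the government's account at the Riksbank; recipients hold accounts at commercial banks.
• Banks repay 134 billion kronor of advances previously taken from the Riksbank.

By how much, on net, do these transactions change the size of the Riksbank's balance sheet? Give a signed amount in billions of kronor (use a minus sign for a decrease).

Riksbank balance sheet:
  Assets:      Securities +179B, Loans to banks −134B
  Liabilities: Bank reserves +455B, Government deposits −410B
Commercial banking system:
  Assets:      Reserves at CB +455B
  Liabilities: Checkable deposits +589B, Borrowings from CB −134B
Change in total Riksbank assets = +45 billion.

+45 billion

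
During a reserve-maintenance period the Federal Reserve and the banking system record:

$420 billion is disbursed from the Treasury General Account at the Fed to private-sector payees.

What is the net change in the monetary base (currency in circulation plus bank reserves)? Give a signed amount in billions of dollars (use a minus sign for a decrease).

+$420 billion

Government spending $420 billion: a non-base liability converts back to reserves → +$420B.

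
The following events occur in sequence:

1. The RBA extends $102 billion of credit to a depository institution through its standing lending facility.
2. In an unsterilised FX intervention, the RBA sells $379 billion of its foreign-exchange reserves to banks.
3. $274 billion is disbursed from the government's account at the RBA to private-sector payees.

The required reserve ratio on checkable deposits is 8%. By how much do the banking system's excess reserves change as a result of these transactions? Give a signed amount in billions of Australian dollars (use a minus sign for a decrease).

Discount-window loan $102 billion: reserves +$102B, deposits 0.
FX sale $379 billion: reserves −$379B, deposits 0.
Government spending $274 billion: reserves +$274B, deposits +$274B.
Totals: Δreserves = −$3B, Δdeposits = +$274B.
Δrequired reserves = 8% × +$274B = +$21.92B.
Δexcess reserves = Δreserves − Δrequired = −$3B − (+$21.92B) = -$24.92 billion.

-$24.92 billion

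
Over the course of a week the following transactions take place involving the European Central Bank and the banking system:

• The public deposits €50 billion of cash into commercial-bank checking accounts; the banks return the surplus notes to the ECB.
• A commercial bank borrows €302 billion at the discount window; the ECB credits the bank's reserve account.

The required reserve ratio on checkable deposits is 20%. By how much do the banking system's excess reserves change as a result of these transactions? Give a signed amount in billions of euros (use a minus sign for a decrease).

Currency deposit €50 billion: reserves +€50B, deposits +€50B.
Discount-window loan €302 billion: reserves +€302B, deposits 0.
Totals: Δreserves = +€352B, Δdeposits = +€50B.
Δrequired reserves = 20% × +€50B = +€10B.
Δexcess reserves = Δreserves − Δrequired = +€352B − (+€10B) = +€342 billion.

+€342 billion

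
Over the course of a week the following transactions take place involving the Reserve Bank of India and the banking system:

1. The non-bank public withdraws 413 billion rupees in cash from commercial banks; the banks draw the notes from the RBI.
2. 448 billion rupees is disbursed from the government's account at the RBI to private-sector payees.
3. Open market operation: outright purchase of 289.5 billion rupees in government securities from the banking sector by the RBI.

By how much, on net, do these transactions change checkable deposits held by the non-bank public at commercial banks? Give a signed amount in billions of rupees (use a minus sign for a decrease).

+35 billion

Currency withdrawal 413 billion rupees: non-bank counterparties' bank balances fall → −413B.
Government spending 448 billion rupees: non-bank counterparties' bank balances rise → +448B.
OMO purchase (from banks) 289.5 billion rupees: the counterparty is a bank, so public deposits are unchanged → 0.
Net: −413 + 448 + 0 = +35 billion.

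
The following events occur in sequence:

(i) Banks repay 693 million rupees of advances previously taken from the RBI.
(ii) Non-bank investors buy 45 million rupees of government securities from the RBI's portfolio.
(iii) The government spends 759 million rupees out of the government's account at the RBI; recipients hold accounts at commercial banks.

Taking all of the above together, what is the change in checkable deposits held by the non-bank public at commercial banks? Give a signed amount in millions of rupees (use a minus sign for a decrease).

+714 million

RBI balance sheet:
  Assets:      Securities −45M, Loans to banks −693M
  Liabilities: Bank reserves +21M, Government deposits −759M
Commercial banking system:
  Assets:      Reserves at CB +21M
  Liabilities: Checkable deposits +714M, Borrowings from CB −693M
So the change in checkable deposits held by the non-bank public at commercial banks is +714 million.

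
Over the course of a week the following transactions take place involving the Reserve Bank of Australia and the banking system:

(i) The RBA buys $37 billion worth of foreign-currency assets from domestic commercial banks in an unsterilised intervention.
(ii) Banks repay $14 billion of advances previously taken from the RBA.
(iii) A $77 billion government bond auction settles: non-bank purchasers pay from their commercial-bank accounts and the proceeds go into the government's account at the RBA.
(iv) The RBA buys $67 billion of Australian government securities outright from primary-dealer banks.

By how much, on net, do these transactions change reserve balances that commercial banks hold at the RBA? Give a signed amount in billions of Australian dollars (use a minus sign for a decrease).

RBA balance sheet:
  Assets:      Securities +$67B, Loans to banks −$14B, Foreign assets +$37B
  Liabilities: Bank reserves +$13B, Government deposits +$77B
Commercial banking system:
  Assets:      Reserves at CB +$13B, Securities −$67B, Foreign assets −$37B
  Liabilities: Checkable deposits −$77B, Borrowings from CB −$14B
So the change in reserve balances that commercial banks hold at the RBA is +$13 billion.

+$13 billion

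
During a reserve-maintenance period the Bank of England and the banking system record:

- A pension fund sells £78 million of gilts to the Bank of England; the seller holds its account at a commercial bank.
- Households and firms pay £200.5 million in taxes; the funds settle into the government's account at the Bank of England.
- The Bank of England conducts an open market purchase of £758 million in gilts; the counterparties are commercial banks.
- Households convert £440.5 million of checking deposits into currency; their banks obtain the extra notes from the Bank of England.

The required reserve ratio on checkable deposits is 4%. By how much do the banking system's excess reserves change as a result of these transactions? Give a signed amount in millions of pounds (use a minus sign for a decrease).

Asset purchase (from non-banks) £78 million: reserves +£78M, deposits +£78M.
Government account inflow £200.5 million: reserves −£200.5M, deposits −£200.5M.
OMO purchase (from banks) £758 million: reserves +£758M, deposits 0.
Currency withdrawal £440.5 million: reserves −£440.5M, deposits −£440.5M.
Totals: Δreserves = +£195M, Δdeposits = −£563M.
Δrequired reserves = 4% × −£563M = −£22.52M.
Δexcess reserves = Δreserves − Δrequired = +£195M − (−£22.52M) = +£217.52 million.

+£217.52 million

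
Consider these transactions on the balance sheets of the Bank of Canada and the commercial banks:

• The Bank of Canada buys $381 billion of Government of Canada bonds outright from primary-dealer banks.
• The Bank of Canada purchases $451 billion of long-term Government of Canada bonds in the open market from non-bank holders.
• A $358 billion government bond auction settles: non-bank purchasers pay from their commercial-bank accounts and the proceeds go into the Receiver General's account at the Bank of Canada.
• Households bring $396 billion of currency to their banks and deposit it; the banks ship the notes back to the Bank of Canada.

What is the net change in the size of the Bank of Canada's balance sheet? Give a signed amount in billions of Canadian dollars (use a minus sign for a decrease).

+$832 billion

OMO purchase (from banks) $381 billion: a Bank of Canada asset is acquired → +$381B.
Asset purchase (from non-banks) $451 billion: a Bank of Canada asset is acquired → +$451B.
Government account inflow $358 billion: only the composition of liabilities changes → 0.
Currency deposit $396 billion: only the composition of liabilities changes → 0.
Net: 381 + 451 + 0 + 0 = +$832 billion.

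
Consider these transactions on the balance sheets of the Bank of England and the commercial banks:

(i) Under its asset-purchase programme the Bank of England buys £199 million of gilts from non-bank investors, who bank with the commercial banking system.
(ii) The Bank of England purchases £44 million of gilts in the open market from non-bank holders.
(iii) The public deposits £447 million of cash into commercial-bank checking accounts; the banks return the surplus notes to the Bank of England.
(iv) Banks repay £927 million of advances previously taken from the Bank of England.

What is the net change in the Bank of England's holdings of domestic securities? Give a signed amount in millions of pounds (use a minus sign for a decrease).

Asset purchase (from non-banks) £199 million: securities added to the Bank of England's portfolio → +£199M.
Asset purchase (from non-banks) £44 million: securities added to the Bank of England's portfolio → +£44M.
Currency deposit £447 million: the Bank of England's securities portfolio is untouched → 0.
Discount-window repayment £927 million: the Bank of England's securities portfolio is untouched → 0.
Net: 199 + 44 + 0 + 0 = +£243 million.

+£243 million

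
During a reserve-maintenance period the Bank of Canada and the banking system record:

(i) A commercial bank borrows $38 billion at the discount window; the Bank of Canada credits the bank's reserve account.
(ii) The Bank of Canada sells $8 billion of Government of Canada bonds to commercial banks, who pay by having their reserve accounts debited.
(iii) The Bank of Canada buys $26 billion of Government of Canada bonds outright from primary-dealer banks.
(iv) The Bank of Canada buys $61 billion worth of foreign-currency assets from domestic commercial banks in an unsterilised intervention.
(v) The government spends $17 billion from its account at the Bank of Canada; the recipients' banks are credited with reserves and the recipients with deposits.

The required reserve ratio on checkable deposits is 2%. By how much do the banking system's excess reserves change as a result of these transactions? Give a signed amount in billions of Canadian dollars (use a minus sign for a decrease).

Discount-window loan $38 billion: reserves +$38B, deposits 0.
OMO sale (to banks) $8 billion: reserves −$8B, deposits 0.
OMO purchase (from banks) $26 billion: reserves +$26B, deposits 0.
FX purchase $61 billion: reserves +$61B, deposits 0.
Government spending $17 billion: reserves +$17B, deposits +$17B.
Totals: Δreserves = +$134B, Δdeposits = +$17B.
Δrequired reserves = 2% × +$17B = +$0.34B.
Δexcess reserves = Δreserves − Δrequired = +$134B − (+$0.34B) = +$133.66 billion.

+$133.66 billion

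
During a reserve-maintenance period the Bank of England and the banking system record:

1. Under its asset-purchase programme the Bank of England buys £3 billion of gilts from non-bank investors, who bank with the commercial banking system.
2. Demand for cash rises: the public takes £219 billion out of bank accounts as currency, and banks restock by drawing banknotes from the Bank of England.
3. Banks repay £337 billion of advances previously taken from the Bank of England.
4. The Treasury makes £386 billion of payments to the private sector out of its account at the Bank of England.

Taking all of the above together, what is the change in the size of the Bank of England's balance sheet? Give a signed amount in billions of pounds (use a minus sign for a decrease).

-£334 billion

Asset purchase (from non-banks) £3 billion: a Bank of England asset is acquired → +£3B.
Currency withdrawal £219 billion: only the composition of liabilities changes → 0.
Discount-window repayment £337 billion: a Bank of England asset is shed → −£337B.
Government spending £386 billion: only the composition of liabilities changes → 0.
Net: 3 + 0 − 337 + 0 = -£334 billion.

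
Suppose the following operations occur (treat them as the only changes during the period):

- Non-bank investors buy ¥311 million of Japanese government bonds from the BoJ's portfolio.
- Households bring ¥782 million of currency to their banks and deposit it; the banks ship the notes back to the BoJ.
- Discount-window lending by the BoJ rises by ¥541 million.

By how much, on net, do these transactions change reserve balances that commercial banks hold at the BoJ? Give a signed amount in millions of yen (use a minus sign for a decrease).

BoJ balance sheet:
  Assets:      Securities −¥311M, Loans to banks +¥541M
  Liabilities: Bank reserves +¥1012M, Currency in circulation −¥782M
So the change in reserve balances that commercial banks hold at the BoJ is +¥1012 million.

+¥1012 million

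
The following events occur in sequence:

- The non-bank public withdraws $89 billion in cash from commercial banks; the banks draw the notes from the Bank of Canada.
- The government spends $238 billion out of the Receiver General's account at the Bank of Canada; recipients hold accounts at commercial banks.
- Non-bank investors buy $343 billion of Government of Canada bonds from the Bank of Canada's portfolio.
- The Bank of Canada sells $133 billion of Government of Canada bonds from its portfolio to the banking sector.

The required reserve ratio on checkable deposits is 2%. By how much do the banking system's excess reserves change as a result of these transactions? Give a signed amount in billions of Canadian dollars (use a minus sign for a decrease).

-$323.12 billion

Currency withdrawal $89 billion: reserves −$89B, deposits −$89B.
Government spending $238 billion: reserves +$238B, deposits +$238B.
Asset sale (to non-banks) $343 billion: reserves −$343B, deposits −$343B.
OMO sale (to banks) $133 billion: reserves −$133B, deposits 0.
Totals: Δreserves = −$327B, Δdeposits = −$194B.
Δrequired reserves = 2% × −$194B = −$3.88B.
Δexcess reserves = Δreserves − Δrequired = −$327B − (−$3.88B) = -$323.12 billion.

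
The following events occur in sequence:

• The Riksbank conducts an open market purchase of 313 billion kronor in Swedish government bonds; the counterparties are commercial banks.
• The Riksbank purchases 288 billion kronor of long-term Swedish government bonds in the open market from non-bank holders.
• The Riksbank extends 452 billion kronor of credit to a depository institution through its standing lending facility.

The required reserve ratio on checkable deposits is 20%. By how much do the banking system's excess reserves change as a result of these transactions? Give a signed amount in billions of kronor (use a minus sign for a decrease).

OMO purchase (from banks) 313 billion kronor: reserves +313B, deposits 0.
Asset purchase (from non-banks) 288 billion kronor: reserves +288B, deposits +288B.
Discount-window loan 452 billion kronor: reserves +452B, deposits 0.
Totals: Δreserves = +1053B, Δdeposits = +288B.
Δrequired reserves = 20% × +288B = +57.6B.
Δexcess reserves = Δreserves − Δrequired = +1053B − (+57.6B) = +995.4 billion.

+995.4 billion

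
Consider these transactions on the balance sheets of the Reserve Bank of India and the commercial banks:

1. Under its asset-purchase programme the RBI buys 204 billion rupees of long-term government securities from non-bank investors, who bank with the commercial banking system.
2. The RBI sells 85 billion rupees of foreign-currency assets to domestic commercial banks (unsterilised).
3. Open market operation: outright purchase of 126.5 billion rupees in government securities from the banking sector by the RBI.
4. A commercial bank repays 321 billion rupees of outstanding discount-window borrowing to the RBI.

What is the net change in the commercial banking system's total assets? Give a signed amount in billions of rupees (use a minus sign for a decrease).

-117 billion

Asset purchase (from non-banks) 204 billion rupees: bank balance sheets expand → +204B.
FX sale 85 billion rupees: just an asset swap on bank balance sheets → 0.
OMO purchase (from banks) 126.5 billion rupees: just an asset swap on bank balance sheets → 0.
Discount-window repayment 321 billion rupees: bank balance sheets shrink → −321B.
Net: 204 + 0 + 0 − 321 = -117 billion.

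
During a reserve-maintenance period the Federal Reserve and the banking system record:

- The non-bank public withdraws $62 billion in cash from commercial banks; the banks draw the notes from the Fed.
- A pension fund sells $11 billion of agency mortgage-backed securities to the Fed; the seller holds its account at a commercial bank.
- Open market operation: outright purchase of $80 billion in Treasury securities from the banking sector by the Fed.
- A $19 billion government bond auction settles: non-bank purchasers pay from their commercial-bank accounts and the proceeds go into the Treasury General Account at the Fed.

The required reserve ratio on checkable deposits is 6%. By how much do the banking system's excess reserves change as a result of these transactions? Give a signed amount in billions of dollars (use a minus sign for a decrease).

+$14.2 billion

Currency withdrawal $62 billion: reserves −$62B, deposits −$62B.
Asset purchase (from non-banks) $11 billion: reserves +$11B, deposits +$11B.
OMO purchase (from banks) $80 billion: reserves +$80B, deposits 0.
Government account inflow $19 billion: reserves −$19B, deposits −$19B.
Totals: Δreserves = +$10B, Δdeposits = −$70B.
Δrequired reserves = 6% × −$70B = −$4.2B.
Δexcess reserves = Δreserves − Δrequired = +$10B − (−$4.2B) = +$14.2 billion.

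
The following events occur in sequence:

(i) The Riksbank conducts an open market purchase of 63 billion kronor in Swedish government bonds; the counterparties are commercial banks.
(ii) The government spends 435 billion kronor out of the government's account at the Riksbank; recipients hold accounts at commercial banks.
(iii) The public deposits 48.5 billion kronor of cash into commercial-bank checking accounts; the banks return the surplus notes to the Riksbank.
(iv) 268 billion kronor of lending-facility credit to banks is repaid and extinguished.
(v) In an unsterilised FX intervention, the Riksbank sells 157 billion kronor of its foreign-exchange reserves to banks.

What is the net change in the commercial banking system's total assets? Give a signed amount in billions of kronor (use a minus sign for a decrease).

+215.5 billion

Riksbank balance sheet:
  Assets:      Securities +63B, Loans to banks −268B, Foreign assets −157B
  Liabilities: Bank reserves +121.5B, Currency in circulation −48.5B, Government deposits −435B
Commercial banking system:
  Assets:      Reserves at CB +121.5B, Securities −63B, Foreign assets +157B
  Liabilities: Checkable deposits +483.5B, Borrowings from CB −268B
Change in total bank assets = +215.5 billion.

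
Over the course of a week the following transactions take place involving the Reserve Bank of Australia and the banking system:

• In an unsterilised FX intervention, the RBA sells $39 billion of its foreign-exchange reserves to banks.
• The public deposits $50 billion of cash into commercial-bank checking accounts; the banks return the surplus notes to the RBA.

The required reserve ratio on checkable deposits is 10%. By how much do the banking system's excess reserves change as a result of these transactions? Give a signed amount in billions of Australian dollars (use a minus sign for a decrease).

+$6 billion

FX sale $39 billion: reserves −$39B, deposits 0.
Currency deposit $50 billion: reserves +$50B, deposits +$50B.
Totals: Δreserves = +$11B, Δdeposits = +$50B.
Δrequired reserves = 10% × +$50B = +$5B.
Δexcess reserves = Δreserves − Δrequired = +$11B − (+$5B) = +$6 billion.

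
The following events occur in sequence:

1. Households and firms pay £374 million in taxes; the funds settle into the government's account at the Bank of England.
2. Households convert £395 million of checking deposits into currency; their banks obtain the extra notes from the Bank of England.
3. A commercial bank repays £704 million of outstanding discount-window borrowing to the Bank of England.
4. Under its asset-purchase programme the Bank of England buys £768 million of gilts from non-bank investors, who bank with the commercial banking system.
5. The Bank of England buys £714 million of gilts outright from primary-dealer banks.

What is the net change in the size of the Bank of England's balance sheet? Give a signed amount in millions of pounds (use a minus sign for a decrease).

+£778 million

Bank of England balance sheet:
  Assets:      Securities +£1482M, Loans to banks −£704M
  Liabilities: Bank reserves +£9M, Currency in circulation +£395M, Government deposits +£374M
Commercial banking system:
  Assets:      Reserves at CB +£9M, Securities −£714M
  Liabilities: Checkable deposits −£1M, Borrowings from CB −£704M
Change in total Bank of England assets = +£778 million.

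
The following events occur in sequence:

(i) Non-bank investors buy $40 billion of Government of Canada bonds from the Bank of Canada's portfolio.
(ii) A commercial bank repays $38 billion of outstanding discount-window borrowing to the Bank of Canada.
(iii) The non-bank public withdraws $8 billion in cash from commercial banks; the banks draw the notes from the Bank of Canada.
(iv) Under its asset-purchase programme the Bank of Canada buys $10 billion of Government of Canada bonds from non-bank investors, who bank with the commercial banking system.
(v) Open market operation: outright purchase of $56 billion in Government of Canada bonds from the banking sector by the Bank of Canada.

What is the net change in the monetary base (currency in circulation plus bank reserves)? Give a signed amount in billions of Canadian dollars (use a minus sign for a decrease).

Bank of Canada balance sheet:
  Assets:      Securities +$26B, Loans to banks −$38B
  Liabilities: Bank reserves −$20B, Currency in circulation +$8B
Commercial banking system:
  Assets:      Reserves at CB −$20B, Securities −$56B
  Liabilities: Checkable deposits −$38B, Borrowings from CB −$38B
Monetary base = currency + reserves: +$8B + (−$20B) = -$12 billion.

-$12 billion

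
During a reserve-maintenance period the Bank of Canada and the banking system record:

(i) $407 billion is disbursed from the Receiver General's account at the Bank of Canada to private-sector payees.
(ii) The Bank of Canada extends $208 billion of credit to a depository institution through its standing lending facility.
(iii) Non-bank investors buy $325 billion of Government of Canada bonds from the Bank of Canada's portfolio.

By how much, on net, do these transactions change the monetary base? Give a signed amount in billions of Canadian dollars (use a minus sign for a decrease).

Government spending $407 billion: a non-base liability converts back to reserves → +$407B.
Discount-window loan $208 billion: Bank of Canada balance sheet expands → +$208B.
Asset sale (to non-banks) $325 billion: Bank of Canada balance sheet contracts → −$325B.
Net: 407 + 208 − 325 = +$290 billion.

+$290 billion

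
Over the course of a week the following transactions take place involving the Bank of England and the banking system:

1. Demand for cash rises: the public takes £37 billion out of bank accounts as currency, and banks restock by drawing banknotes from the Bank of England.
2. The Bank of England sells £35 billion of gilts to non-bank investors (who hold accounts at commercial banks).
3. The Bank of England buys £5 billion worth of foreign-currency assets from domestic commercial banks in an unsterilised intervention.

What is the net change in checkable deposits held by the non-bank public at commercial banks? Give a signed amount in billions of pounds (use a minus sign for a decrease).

Currency withdrawal £37 billion: non-bank counterparties' bank balances fall → −£37B.
Asset sale (to non-banks) £35 billion: non-bank counterparties' bank balances fall → −£35B.
FX purchase £5 billion: the counterparty is a bank, so public deposits are unchanged → 0.
Net: −37 − 35 + 0 = -£72 billion.

-£72 billion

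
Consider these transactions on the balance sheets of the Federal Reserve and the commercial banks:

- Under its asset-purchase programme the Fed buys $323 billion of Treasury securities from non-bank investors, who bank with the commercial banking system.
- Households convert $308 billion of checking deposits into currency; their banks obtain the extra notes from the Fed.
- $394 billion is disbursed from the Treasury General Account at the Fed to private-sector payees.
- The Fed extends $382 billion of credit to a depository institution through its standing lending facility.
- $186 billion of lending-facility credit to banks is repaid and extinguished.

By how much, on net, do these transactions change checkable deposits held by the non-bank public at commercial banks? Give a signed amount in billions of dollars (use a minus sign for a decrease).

+$409 billion

Asset purchase (from non-banks) $323 billion: non-bank counterparties' bank balances rise → +$323B.
Currency withdrawal $308 billion: non-bank counterparties' bank balances fall → −$308B.
Government spending $394 billion: non-bank counterparties' bank balances rise → +$394B.
Discount-window loan $382 billion: the counterparty is a bank, so public deposits are unchanged → 0.
Discount-window repayment $186 billion: the counterparty is a bank, so public deposits are unchanged → 0.
Net: 323 − 308 + 394 + 0 + 0 = +$409 billion.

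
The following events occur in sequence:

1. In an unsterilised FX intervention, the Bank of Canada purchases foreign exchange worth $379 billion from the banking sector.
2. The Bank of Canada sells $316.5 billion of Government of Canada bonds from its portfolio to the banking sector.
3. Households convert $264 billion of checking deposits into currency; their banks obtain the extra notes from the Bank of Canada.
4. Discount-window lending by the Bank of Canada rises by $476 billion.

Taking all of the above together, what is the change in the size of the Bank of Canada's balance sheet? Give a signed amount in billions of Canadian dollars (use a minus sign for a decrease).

FX purchase $379 billion: a Bank of Canada asset is acquired → +$379B.
OMO sale (to banks) $316.5 billion: a Bank of Canada asset is shed → −$316.5B.
Currency withdrawal $264 billion: only the composition of liabilities changes → 0.
Discount-window loan $476 billion: a Bank of Canada asset is acquired → +$476B.
Net: 379 − 316.5 + 0 + 476 = +$538.5 billion.

+$538.5 billion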